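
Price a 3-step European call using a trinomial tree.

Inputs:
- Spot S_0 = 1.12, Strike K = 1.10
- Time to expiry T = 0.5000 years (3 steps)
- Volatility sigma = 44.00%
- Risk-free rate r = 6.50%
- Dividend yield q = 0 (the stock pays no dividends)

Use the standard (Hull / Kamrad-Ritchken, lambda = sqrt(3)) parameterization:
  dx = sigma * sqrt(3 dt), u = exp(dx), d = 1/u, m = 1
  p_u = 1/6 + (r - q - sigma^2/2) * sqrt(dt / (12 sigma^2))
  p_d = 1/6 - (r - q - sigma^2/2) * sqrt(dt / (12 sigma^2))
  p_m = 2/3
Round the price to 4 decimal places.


Answer: Price = V(0,0) = 0.1553

Derivation:
dt = T/N = 0.166667; dx = sigma*sqrt(3*dt) = 0.311127
u = exp(dx) = 1.364963; d = 1/u = 0.732621
p_u = 0.158149, p_m = 0.666667, p_d = 0.175184
Discount per step: exp(-r*dt) = 0.989225
Stock lattice S(k, j) with j the centered position index:
  k=0: S(0,+0) = 1.1200
  k=1: S(1,-1) = 0.8205; S(1,+0) = 1.1200; S(1,+1) = 1.5288
  k=2: S(2,-2) = 0.6011; S(2,-1) = 0.8205; S(2,+0) = 1.1200; S(2,+1) = 1.5288; S(2,+2) = 2.0867
  k=3: S(3,-3) = 0.4404; S(3,-2) = 0.6011; S(3,-1) = 0.8205; S(3,+0) = 1.1200; S(3,+1) = 1.5288; S(3,+2) = 2.0867; S(3,+3) = 2.8483
Terminal payoffs V(N, j) = max(S_T - K, 0):
  V(3,-3) = 0.000000; V(3,-2) = 0.000000; V(3,-1) = 0.000000; V(3,+0) = 0.020000; V(3,+1) = 0.428758; V(3,+2) = 0.986697; V(3,+3) = 1.748264
Backward induction: V(k, j) = exp(-r*dt) * [p_u * V(k+1, j+1) + p_m * V(k+1, j) + p_d * V(k+1, j-1)]
  V(2,-2) = exp(-r*dt) * [p_u*0.000000 + p_m*0.000000 + p_d*0.000000] = 0.000000
  V(2,-1) = exp(-r*dt) * [p_u*0.020000 + p_m*0.000000 + p_d*0.000000] = 0.003129
  V(2,+0) = exp(-r*dt) * [p_u*0.428758 + p_m*0.020000 + p_d*0.000000] = 0.080267
  V(2,+1) = exp(-r*dt) * [p_u*0.986697 + p_m*0.428758 + p_d*0.020000] = 0.440589
  V(2,+2) = exp(-r*dt) * [p_u*1.748264 + p_m*0.986697 + p_d*0.428758] = 0.998520
  V(1,-1) = exp(-r*dt) * [p_u*0.080267 + p_m*0.003129 + p_d*0.000000] = 0.014621
  V(1,+0) = exp(-r*dt) * [p_u*0.440589 + p_m*0.080267 + p_d*0.003129] = 0.122405
  V(1,+1) = exp(-r*dt) * [p_u*0.998520 + p_m*0.440589 + p_d*0.080267] = 0.460685
  V(0,+0) = exp(-r*dt) * [p_u*0.460685 + p_m*0.122405 + p_d*0.014621] = 0.155330


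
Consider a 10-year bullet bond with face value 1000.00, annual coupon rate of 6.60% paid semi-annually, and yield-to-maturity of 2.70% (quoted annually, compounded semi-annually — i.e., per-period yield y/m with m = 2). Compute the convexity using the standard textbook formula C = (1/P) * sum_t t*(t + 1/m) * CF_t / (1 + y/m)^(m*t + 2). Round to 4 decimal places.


Answer: Convexity = 73.4200

Derivation:
Coupon per period c = face * coupon_rate / m = 33.000000
Periods per year m = 2; per-period yield y/m = 0.013500
Number of cashflows N = 20
Cashflows (t years, CF_t, discount factor 1/(1+y/m)^(m*t), PV):
  t = 0.5000: CF_t = 33.000000, DF = 0.986680, PV = 32.560434
  t = 1.0000: CF_t = 33.000000, DF = 0.973537, PV = 32.126723
  t = 1.5000: CF_t = 33.000000, DF = 0.960569, PV = 31.698790
  t = 2.0000: CF_t = 33.000000, DF = 0.947774, PV = 31.276556
  t = 2.5000: CF_t = 33.000000, DF = 0.935150, PV = 30.859947
  t = 3.0000: CF_t = 33.000000, DF = 0.922694, PV = 30.448887
  t = 3.5000: CF_t = 33.000000, DF = 0.910403, PV = 30.043302
  t = 4.0000: CF_t = 33.000000, DF = 0.898276, PV = 29.643120
  t = 4.5000: CF_t = 33.000000, DF = 0.886311, PV = 29.248269
  t = 5.0000: CF_t = 33.000000, DF = 0.874505, PV = 28.858676
  t = 5.5000: CF_t = 33.000000, DF = 0.862857, PV = 28.474274
  t = 6.0000: CF_t = 33.000000, DF = 0.851363, PV = 28.094991
  t = 6.5000: CF_t = 33.000000, DF = 0.840023, PV = 27.720761
  t = 7.0000: CF_t = 33.000000, DF = 0.828834, PV = 27.351516
  t = 7.5000: CF_t = 33.000000, DF = 0.817794, PV = 26.987189
  t = 8.0000: CF_t = 33.000000, DF = 0.806900, PV = 26.627714
  t = 8.5000: CF_t = 33.000000, DF = 0.796152, PV = 26.273029
  t = 9.0000: CF_t = 33.000000, DF = 0.785547, PV = 25.923067
  t = 9.5000: CF_t = 33.000000, DF = 0.775084, PV = 25.577767
  t = 10.0000: CF_t = 1033.000000, DF = 0.764760, PV = 789.996671
Price P = sum_t PV_t = 1339.791684
Convexity numerator sum_t t*(t + 1/m) * CF_t / (1+y/m)^(m*t + 2):
  t = 0.5000: term = 15.849395
  t = 1.0000: term = 46.914834
  t = 1.5000: term = 92.579841
  t = 2.0000: term = 152.244435
  t = 2.5000: term = 225.324768
  t = 3.0000: term = 311.252763
  t = 3.5000: term = 409.475761
  t = 4.0000: term = 519.456177
  t = 4.5000: term = 640.671160
  t = 5.0000: term = 772.612264
  t = 5.5000: term = 914.785117
  t = 6.0000: term = 1066.709111
  t = 6.5000: term = 1227.917082
  t = 7.0000: term = 1397.955010
  t = 7.5000: term = 1576.381715
  t = 8.0000: term = 1762.768568
  t = 8.5000: term = 1956.699200
  t = 9.0000: term = 2157.769222
  t = 9.5000: term = 2365.585947
  t = 10.0000: term = 80754.559772
Convexity = (1/P) * sum = 98367.512141 / 1339.791684 = 73.420005


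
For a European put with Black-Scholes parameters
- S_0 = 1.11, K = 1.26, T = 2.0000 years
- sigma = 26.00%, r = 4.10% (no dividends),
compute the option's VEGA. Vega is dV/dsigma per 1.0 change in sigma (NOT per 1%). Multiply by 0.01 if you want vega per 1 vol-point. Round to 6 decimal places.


Answer: Vega = 0.625043

Derivation:
d1 = 0.0621391688; d2 = -0.3055563574
phi(d1) = 0.3981728102; exp(-qT) = 1.0000000000; exp(-rT) = 0.9212719587
Vega = S * exp(-qT) * phi(d1) * sqrt(T) = 1.1100 * 1.0000000000 * 0.3981728102 * 1.4142135624 = 0.625043


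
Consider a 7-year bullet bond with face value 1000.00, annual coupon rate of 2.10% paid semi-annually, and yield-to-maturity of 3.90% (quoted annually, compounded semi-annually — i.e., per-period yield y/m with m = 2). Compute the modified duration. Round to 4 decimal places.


Answer: Modified duration = 6.3875

Derivation:
Coupon per period c = face * coupon_rate / m = 10.500000
Periods per year m = 2; per-period yield y/m = 0.019500
Number of cashflows N = 14
Cashflows (t years, CF_t, discount factor 1/(1+y/m)^(m*t), PV):
  t = 0.5000: CF_t = 10.500000, DF = 0.980873, PV = 10.299166
  t = 1.0000: CF_t = 10.500000, DF = 0.962112, PV = 10.102174
  t = 1.5000: CF_t = 10.500000, DF = 0.943709, PV = 9.908949
  t = 2.0000: CF_t = 10.500000, DF = 0.925659, PV = 9.719421
  t = 2.5000: CF_t = 10.500000, DF = 0.907954, PV = 9.533517
  t = 3.0000: CF_t = 10.500000, DF = 0.890588, PV = 9.351169
  t = 3.5000: CF_t = 10.500000, DF = 0.873553, PV = 9.172309
  t = 4.0000: CF_t = 10.500000, DF = 0.856845, PV = 8.996870
  t = 4.5000: CF_t = 10.500000, DF = 0.840456, PV = 8.824787
  t = 5.0000: CF_t = 10.500000, DF = 0.824380, PV = 8.655995
  t = 5.5000: CF_t = 10.500000, DF = 0.808613, PV = 8.490432
  t = 6.0000: CF_t = 10.500000, DF = 0.793146, PV = 8.328035
  t = 6.5000: CF_t = 10.500000, DF = 0.777976, PV = 8.168744
  t = 7.0000: CF_t = 1010.500000, DF = 0.763095, PV = 771.107800
Price P = sum_t PV_t = 890.659369
First compute Macaulay numerator sum_t t * PV_t:
  t * PV_t at t = 0.5000: 5.149583
  t * PV_t at t = 1.0000: 10.102174
  t * PV_t at t = 1.5000: 14.863424
  t * PV_t at t = 2.0000: 19.438841
  t * PV_t at t = 2.5000: 23.833793
  t * PV_t at t = 3.0000: 28.053508
  t * PV_t at t = 3.5000: 32.103082
  t * PV_t at t = 4.0000: 35.987481
  t * PV_t at t = 4.5000: 39.711541
  t * PV_t at t = 5.0000: 43.279975
  t * PV_t at t = 5.5000: 46.697374
  t * PV_t at t = 6.0000: 49.968210
  t * PV_t at t = 6.5000: 53.096839
  t * PV_t at t = 7.0000: 5397.754601
Macaulay duration D = 5800.040425 / 890.659369 = 6.512075
Modified duration = D / (1 + y/m) = 6.512075 / (1 + 0.019500) = 6.387518


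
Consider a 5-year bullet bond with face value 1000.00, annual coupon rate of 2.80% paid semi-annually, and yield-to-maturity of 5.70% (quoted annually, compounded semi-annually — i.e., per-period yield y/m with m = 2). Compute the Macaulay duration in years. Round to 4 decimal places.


Coupon per period c = face * coupon_rate / m = 14.000000
Periods per year m = 2; per-period yield y/m = 0.028500
Number of cashflows N = 10
Cashflows (t years, CF_t, discount factor 1/(1+y/m)^(m*t), PV):
  t = 0.5000: CF_t = 14.000000, DF = 0.972290, PV = 13.612056
  t = 1.0000: CF_t = 14.000000, DF = 0.945347, PV = 13.234863
  t = 1.5000: CF_t = 14.000000, DF = 0.919152, PV = 12.868121
  t = 2.0000: CF_t = 14.000000, DF = 0.893682, PV = 12.511542
  t = 2.5000: CF_t = 14.000000, DF = 0.868917, PV = 12.164844
  t = 3.0000: CF_t = 14.000000, DF = 0.844840, PV = 11.827753
  t = 3.5000: CF_t = 14.000000, DF = 0.821429, PV = 11.500003
  t = 4.0000: CF_t = 14.000000, DF = 0.798667, PV = 11.181335
  t = 4.5000: CF_t = 14.000000, DF = 0.776536, PV = 10.871498
  t = 5.0000: CF_t = 1014.000000, DF = 0.755018, PV = 765.587783
Price P = sum_t PV_t = 875.359800
Macaulay numerator sum_t t * PV_t:
  t * PV_t at t = 0.5000: 6.806028
  t * PV_t at t = 1.0000: 13.234863
  t * PV_t at t = 1.5000: 19.302182
  t * PV_t at t = 2.0000: 25.023085
  t * PV_t at t = 2.5000: 30.412111
  t * PV_t at t = 3.0000: 35.483260
  t * PV_t at t = 3.5000: 40.250011
  t * PV_t at t = 4.0000: 44.725341
  t * PV_t at t = 4.5000: 48.921739
  t * PV_t at t = 5.0000: 3827.938917
Macaulay duration D = (sum_t t * PV_t) / P = 4092.097536 / 875.359800 = 4.674761

Answer: Macaulay duration = 4.6748 years


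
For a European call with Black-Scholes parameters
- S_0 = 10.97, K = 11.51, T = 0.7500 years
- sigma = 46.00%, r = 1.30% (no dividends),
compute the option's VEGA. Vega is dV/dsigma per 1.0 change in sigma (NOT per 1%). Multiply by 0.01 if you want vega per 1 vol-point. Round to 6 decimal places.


Answer: Vega = 3.770004

Derivation:
d1 = 0.1030395809; d2 = -0.2953321048
phi(d1) = 0.3968300757; exp(-qT) = 1.0000000000; exp(-rT) = 0.9902973771
Vega = S * exp(-qT) * phi(d1) * sqrt(T) = 10.9700 * 1.0000000000 * 0.3968300757 * 0.8660254038 = 3.770004


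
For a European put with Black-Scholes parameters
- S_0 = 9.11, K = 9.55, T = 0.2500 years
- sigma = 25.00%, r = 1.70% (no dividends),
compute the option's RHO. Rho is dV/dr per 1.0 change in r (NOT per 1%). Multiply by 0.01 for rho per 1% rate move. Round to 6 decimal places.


d1 = -0.2808475458; d2 = -0.4058475458
phi(d1) = 0.3835151305; exp(-qT) = 1.0000000000; exp(-rT) = 0.9957590185
N(-d2) = 0.6575726893
Rho = -K*T*exp(-rT)*N(-d2) = -9.5500 * 0.2500 * 0.9957590185 * 0.6575726893 = -1.563297

Answer: Rho = -1.563297


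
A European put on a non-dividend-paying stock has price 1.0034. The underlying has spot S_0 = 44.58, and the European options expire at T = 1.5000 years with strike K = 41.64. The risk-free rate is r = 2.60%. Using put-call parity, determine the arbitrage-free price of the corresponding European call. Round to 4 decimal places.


Put-call parity: C - P = S_0 * exp(-qT) - K * exp(-rT).
S_0 * exp(-qT) = 44.5800 * 1.00000000 = 44.58000000
K * exp(-rT) = 41.6400 * 0.96175071 = 40.04729953
C = P + S*exp(-qT) - K*exp(-rT)
C = 1.0034 + 44.58000000 - 40.04729953 = 5.5361

Answer: Call price = 5.5361


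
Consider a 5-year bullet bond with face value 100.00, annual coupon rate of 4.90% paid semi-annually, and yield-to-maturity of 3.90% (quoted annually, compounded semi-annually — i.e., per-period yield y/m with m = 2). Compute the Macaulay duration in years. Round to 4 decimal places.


Answer: Macaulay duration = 4.5081 years

Derivation:
Coupon per period c = face * coupon_rate / m = 2.450000
Periods per year m = 2; per-period yield y/m = 0.019500
Number of cashflows N = 10
Cashflows (t years, CF_t, discount factor 1/(1+y/m)^(m*t), PV):
  t = 0.5000: CF_t = 2.450000, DF = 0.980873, PV = 2.403139
  t = 1.0000: CF_t = 2.450000, DF = 0.962112, PV = 2.357174
  t = 1.5000: CF_t = 2.450000, DF = 0.943709, PV = 2.312088
  t = 2.0000: CF_t = 2.450000, DF = 0.925659, PV = 2.267865
  t = 2.5000: CF_t = 2.450000, DF = 0.907954, PV = 2.224487
  t = 3.0000: CF_t = 2.450000, DF = 0.890588, PV = 2.181939
  t = 3.5000: CF_t = 2.450000, DF = 0.873553, PV = 2.140205
  t = 4.0000: CF_t = 2.450000, DF = 0.856845, PV = 2.099270
  t = 4.5000: CF_t = 2.450000, DF = 0.840456, PV = 2.059117
  t = 5.0000: CF_t = 102.450000, DF = 0.824380, PV = 84.457780
Price P = sum_t PV_t = 104.503065
Macaulay numerator sum_t t * PV_t:
  t * PV_t at t = 0.5000: 1.201569
  t * PV_t at t = 1.0000: 2.357174
  t * PV_t at t = 1.5000: 3.468132
  t * PV_t at t = 2.0000: 4.535730
  t * PV_t at t = 2.5000: 5.561218
  t * PV_t at t = 3.0000: 6.545818
  t * PV_t at t = 3.5000: 7.490719
  t * PV_t at t = 4.0000: 8.397079
  t * PV_t at t = 4.5000: 9.266026
  t * PV_t at t = 5.0000: 422.288900
Macaulay duration D = (sum_t t * PV_t) / P = 471.112366 / 104.503065 = 4.508120


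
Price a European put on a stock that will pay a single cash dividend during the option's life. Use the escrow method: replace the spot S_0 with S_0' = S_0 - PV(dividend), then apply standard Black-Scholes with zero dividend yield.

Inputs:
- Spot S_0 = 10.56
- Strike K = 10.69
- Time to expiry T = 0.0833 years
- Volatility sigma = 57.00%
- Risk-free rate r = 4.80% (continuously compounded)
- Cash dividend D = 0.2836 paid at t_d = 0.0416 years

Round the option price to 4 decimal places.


PV(D) = D * exp(-r * t_d) = 0.2836 * 0.99800519 = 0.28303427
S_0' = S_0 - PV(D) = 10.5600 - 0.28303427 = 10.27696573
d1 = (ln(S_0'/K) + (r + sigma^2/2)*T) / (sigma*sqrt(T)) = -0.13295807
d2 = d1 - sigma*sqrt(T) = -0.29746998
exp(-rT) = 0.99600958
N(-d1) = 0.55288673; N(-d2) = 0.61694614
P = K * exp(-rT) * N(-d2) - S_0' * N(-d1) = 10.6900 * 0.99600958 * 0.61694614 - 10.27696573 * 0.55288673 = 0.8868

Answer: Price = 0.8868


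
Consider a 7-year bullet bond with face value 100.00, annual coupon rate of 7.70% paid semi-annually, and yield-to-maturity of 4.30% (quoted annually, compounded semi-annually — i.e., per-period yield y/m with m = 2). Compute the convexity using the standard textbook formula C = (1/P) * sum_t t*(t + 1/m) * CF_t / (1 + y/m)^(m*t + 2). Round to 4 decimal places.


Coupon per period c = face * coupon_rate / m = 3.850000
Periods per year m = 2; per-period yield y/m = 0.021500
Number of cashflows N = 14
Cashflows (t years, CF_t, discount factor 1/(1+y/m)^(m*t), PV):
  t = 0.5000: CF_t = 3.850000, DF = 0.978953, PV = 3.768967
  t = 1.0000: CF_t = 3.850000, DF = 0.958348, PV = 3.689640
  t = 1.5000: CF_t = 3.850000, DF = 0.938177, PV = 3.611982
  t = 2.0000: CF_t = 3.850000, DF = 0.918431, PV = 3.535959
  t = 2.5000: CF_t = 3.850000, DF = 0.899100, PV = 3.461536
  t = 3.0000: CF_t = 3.850000, DF = 0.880177, PV = 3.388680
  t = 3.5000: CF_t = 3.850000, DF = 0.861651, PV = 3.317356
  t = 4.0000: CF_t = 3.850000, DF = 0.843515, PV = 3.247534
  t = 4.5000: CF_t = 3.850000, DF = 0.825762, PV = 3.179182
  t = 5.0000: CF_t = 3.850000, DF = 0.808381, PV = 3.112268
  t = 5.5000: CF_t = 3.850000, DF = 0.791367, PV = 3.046763
  t = 6.0000: CF_t = 3.850000, DF = 0.774711, PV = 2.982636
  t = 6.5000: CF_t = 3.850000, DF = 0.758405, PV = 2.919859
  t = 7.0000: CF_t = 103.850000, DF = 0.742442, PV = 77.102650
Price P = sum_t PV_t = 120.365014
Convexity numerator sum_t t*(t + 1/m) * CF_t / (1+y/m)^(m*t + 2):
  t = 0.5000: term = 1.805991
  t = 1.0000: term = 5.303939
  t = 1.5000: term = 10.384609
  t = 2.0000: term = 16.943398
  t = 2.5000: term = 24.880173
  t = 3.0000: term = 34.099111
  t = 3.5000: term = 44.508548
  t = 4.0000: term = 56.020828
  t = 4.5000: term = 68.552164
  t = 5.0000: term = 82.022494
  t = 5.5000: term = 96.355353
  t = 6.0000: term = 111.477737
  t = 6.5000: term = 127.319980
  t = 7.0000: term = 3879.286622
Convexity = (1/P) * sum = 4558.960947 / 120.365014 = 37.876130

Answer: Convexity = 37.8761


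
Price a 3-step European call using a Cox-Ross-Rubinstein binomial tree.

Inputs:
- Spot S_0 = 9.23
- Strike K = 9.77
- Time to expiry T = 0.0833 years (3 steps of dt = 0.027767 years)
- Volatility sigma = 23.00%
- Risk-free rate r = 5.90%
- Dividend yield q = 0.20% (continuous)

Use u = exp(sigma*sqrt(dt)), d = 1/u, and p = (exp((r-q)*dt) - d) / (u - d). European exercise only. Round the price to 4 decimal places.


Answer: Price = V(0,0) = 0.0777

Derivation:
dt = T/N = 0.027767
u = exp(sigma*sqrt(dt)) = 1.039070; d = 1/u = 0.962399
p = (exp((r-q)*dt) - d) / (u - d) = 0.511079
Discount per step: exp(-r*dt) = 0.998363
Stock lattice S(k, i) with i counting down-moves:
  k=0: S(0,0) = 9.2300
  k=1: S(1,0) = 9.5906; S(1,1) = 8.8829
  k=2: S(2,0) = 9.9653; S(2,1) = 9.2300; S(2,2) = 8.5489
  k=3: S(3,0) = 10.3547; S(3,1) = 9.5906; S(3,2) = 8.8829; S(3,3) = 8.2275
Terminal payoffs V(N, i) = max(S_T - K, 0):
  V(3,0) = 0.584654; V(3,1) = 0.000000; V(3,2) = 0.000000; V(3,3) = 0.000000
Backward induction: V(k, i) = exp(-r*dt) * [p * V(k+1, i) + (1-p) * V(k+1, i+1)].
  V(2,0) = exp(-r*dt) * [p*0.584654 + (1-p)*0.000000] = 0.298315
  V(2,1) = exp(-r*dt) * [p*0.000000 + (1-p)*0.000000] = 0.000000
  V(2,2) = exp(-r*dt) * [p*0.000000 + (1-p)*0.000000] = 0.000000
  V(1,0) = exp(-r*dt) * [p*0.298315 + (1-p)*0.000000] = 0.152213
  V(1,1) = exp(-r*dt) * [p*0.000000 + (1-p)*0.000000] = 0.000000
  V(0,0) = exp(-r*dt) * [p*0.152213 + (1-p)*0.000000] = 0.077666


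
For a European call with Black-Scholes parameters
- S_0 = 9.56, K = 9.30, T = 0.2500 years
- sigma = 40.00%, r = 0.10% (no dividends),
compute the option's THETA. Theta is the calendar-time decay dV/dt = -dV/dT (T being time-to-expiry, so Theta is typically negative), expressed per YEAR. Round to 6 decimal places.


Answer: Theta = -1.487354

Derivation:
d1 = 0.2391166345; d2 = 0.0391166345
phi(d1) = 0.3876986503; exp(-qT) = 1.0000000000; exp(-rT) = 0.9997500312
Theta = -S*exp(-qT)*phi(d1)*sigma/(2*sqrt(T)) - r*K*exp(-rT)*N(d2) + q*S*exp(-qT)*N(d1)
N(d1) = 0.5944924283; N(d2) = 0.5156013007; sqrt(T) = 0.5000000000
Term 1 = -9.5600 * 1.0000000000 * 0.3876986503 * 0.4000 / (2 * 0.5000000000) = -1.4825596387
Term 2 = -0.0010 * 9.3000 * 0.9997500312 * 0.5156013007 = -0.0047938935
Term 3 = 0 (no dividend yield, q = 0)
Theta = -1.4825596387 + (-0.0047938935) + (0.0000000000) = -1.487354


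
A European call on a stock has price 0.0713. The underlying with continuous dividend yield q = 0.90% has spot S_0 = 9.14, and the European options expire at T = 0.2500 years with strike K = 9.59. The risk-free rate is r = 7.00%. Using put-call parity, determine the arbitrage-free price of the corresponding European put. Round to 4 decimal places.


Answer: Put price = 0.3755

Derivation:
Put-call parity: C - P = S_0 * exp(-qT) - K * exp(-rT).
S_0 * exp(-qT) = 9.1400 * 0.99775253 = 9.11945812
K * exp(-rT) = 9.5900 * 0.98265224 = 9.42363494
P = C - S*exp(-qT) + K*exp(-rT)
P = 0.0713 - 9.11945812 + 9.42363494 = 0.3755


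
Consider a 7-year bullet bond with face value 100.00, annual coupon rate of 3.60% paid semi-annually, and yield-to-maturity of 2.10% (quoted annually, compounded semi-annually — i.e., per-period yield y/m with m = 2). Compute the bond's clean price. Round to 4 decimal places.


Answer: Price = 109.7174

Derivation:
Coupon per period c = face * coupon_rate / m = 1.800000
Periods per year m = 2; per-period yield y/m = 0.010500
Number of cashflows N = 14
Cashflows (t years, CF_t, discount factor 1/(1+y/m)^(m*t), PV):
  t = 0.5000: CF_t = 1.800000, DF = 0.989609, PV = 1.781296
  t = 1.0000: CF_t = 1.800000, DF = 0.979326, PV = 1.762787
  t = 1.5000: CF_t = 1.800000, DF = 0.969150, PV = 1.744470
  t = 2.0000: CF_t = 1.800000, DF = 0.959080, PV = 1.726344
  t = 2.5000: CF_t = 1.800000, DF = 0.949114, PV = 1.708405
  t = 3.0000: CF_t = 1.800000, DF = 0.939252, PV = 1.690653
  t = 3.5000: CF_t = 1.800000, DF = 0.929492, PV = 1.673086
  t = 4.0000: CF_t = 1.800000, DF = 0.919834, PV = 1.655701
  t = 4.5000: CF_t = 1.800000, DF = 0.910276, PV = 1.638497
  t = 5.0000: CF_t = 1.800000, DF = 0.900818, PV = 1.621472
  t = 5.5000: CF_t = 1.800000, DF = 0.891457, PV = 1.604623
  t = 6.0000: CF_t = 1.800000, DF = 0.882194, PV = 1.587950
  t = 6.5000: CF_t = 1.800000, DF = 0.873027, PV = 1.571449
  t = 7.0000: CF_t = 101.800000, DF = 0.863956, PV = 87.950706
Price P = sum_t PV_t = 109.717439


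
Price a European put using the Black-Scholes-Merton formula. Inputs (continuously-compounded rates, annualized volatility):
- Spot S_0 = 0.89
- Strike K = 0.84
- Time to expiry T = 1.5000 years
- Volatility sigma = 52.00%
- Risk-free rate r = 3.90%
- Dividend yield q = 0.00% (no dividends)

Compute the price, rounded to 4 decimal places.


Answer: Price = 0.1647

Derivation:
d1 = (ln(S/K) + (r - q + 0.5*sigma^2) * T) / (sigma * sqrt(T)) = 0.50107700
d2 = d1 - sigma * sqrt(T) = -0.13579034
exp(-rT) = 0.94317824; exp(-qT) = 1.00000000
P = K * exp(-rT) * N(-d2) - S_0 * exp(-qT) * N(-d1)
N(-d1) = 0.30815847; N(-d2) = 0.55400648
P = 0.8400 * 0.94317824 * 0.55400648 - 0.8900 * 1.00000000 * 0.30815847 = 0.1647


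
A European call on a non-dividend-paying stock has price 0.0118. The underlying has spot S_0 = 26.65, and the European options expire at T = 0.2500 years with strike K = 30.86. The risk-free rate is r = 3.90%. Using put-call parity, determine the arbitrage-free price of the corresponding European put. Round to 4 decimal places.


Put-call parity: C - P = S_0 * exp(-qT) - K * exp(-rT).
S_0 * exp(-qT) = 26.6500 * 1.00000000 = 26.65000000
K * exp(-rT) = 30.8600 * 0.99029738 = 30.56057706
P = C - S*exp(-qT) + K*exp(-rT)
P = 0.0118 - 26.65000000 + 30.56057706 = 3.9224

Answer: Put price = 3.9224


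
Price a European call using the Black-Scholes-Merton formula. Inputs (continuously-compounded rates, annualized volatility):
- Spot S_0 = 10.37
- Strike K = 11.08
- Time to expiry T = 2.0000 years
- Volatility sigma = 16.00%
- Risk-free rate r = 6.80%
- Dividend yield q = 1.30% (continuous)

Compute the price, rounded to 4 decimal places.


d1 = (ln(S/K) + (r - q + 0.5*sigma^2) * T) / (sigma * sqrt(T)) = 0.30659859
d2 = d1 - sigma * sqrt(T) = 0.08032442
exp(-rT) = 0.87284263; exp(-qT) = 0.97433509
C = S_0 * exp(-qT) * N(d1) - K * exp(-rT) * N(d2)
N(d1) = 0.62042554; N(d2) = 0.53201038
C = 10.3700 * 0.97433509 * 0.62042554 - 11.0800 * 0.87284263 * 0.53201038 = 1.1236

Answer: Price = 1.1236


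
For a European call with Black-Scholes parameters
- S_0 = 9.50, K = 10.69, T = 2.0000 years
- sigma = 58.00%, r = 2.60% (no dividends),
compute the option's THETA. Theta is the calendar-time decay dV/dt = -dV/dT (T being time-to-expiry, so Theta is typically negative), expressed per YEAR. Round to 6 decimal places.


Answer: Theta = -0.818358

Derivation:
d1 = 0.3296374221; d2 = -0.4906064440
phi(d1) = 0.3778458585; exp(-qT) = 1.0000000000; exp(-rT) = 0.9493288668
Theta = -S*exp(-qT)*phi(d1)*sigma/(2*sqrt(T)) - r*K*exp(-rT)*N(d2) + q*S*exp(-qT)*N(d1)
N(d1) = 0.6291630286; N(d2) = 0.3118524139; sqrt(T) = 1.4142135624
Term 1 = -9.5000 * 1.0000000000 * 0.3778458585 * 0.5800 / (2 * 1.4142135624) = -0.7360736510
Term 2 = -0.0260 * 10.6900 * 0.9493288668 * 0.3118524139 = -0.0822842756
Term 3 = 0 (no dividend yield, q = 0)
Theta = -0.7360736510 + (-0.0822842756) + (0.0000000000) = -0.818358


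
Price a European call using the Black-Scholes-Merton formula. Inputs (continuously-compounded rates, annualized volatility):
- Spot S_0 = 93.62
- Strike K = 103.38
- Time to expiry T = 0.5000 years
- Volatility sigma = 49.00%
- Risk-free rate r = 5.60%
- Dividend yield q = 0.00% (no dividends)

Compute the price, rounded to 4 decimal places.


d1 = (ln(S/K) + (r - q + 0.5*sigma^2) * T) / (sigma * sqrt(T)) = -0.03215888
d2 = d1 - sigma * sqrt(T) = -0.37864120
exp(-rT) = 0.97238837; exp(-qT) = 1.00000000
C = S_0 * exp(-qT) * N(d1) - K * exp(-rT) * N(d2)
N(d1) = 0.48717267; N(d2) = 0.35247716
C = 93.6200 * 1.00000000 * 0.48717267 - 103.3800 * 0.97238837 * 0.35247716 = 10.1762

Answer: Price = 10.1762


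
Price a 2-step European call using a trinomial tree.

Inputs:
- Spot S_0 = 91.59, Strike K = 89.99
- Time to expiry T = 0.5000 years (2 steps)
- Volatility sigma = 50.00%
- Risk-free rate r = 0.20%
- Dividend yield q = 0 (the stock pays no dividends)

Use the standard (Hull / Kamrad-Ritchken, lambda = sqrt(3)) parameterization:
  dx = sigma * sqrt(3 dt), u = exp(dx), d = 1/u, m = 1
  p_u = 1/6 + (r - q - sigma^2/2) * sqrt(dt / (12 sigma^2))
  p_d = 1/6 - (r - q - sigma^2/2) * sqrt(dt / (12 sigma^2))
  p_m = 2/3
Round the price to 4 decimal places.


Answer: Price = V(0,0) = 11.9413

Derivation:
dt = T/N = 0.250000; dx = sigma*sqrt(3*dt) = 0.433013
u = exp(dx) = 1.541896; d = 1/u = 0.648552
p_u = 0.131160, p_m = 0.666667, p_d = 0.202174
Discount per step: exp(-r*dt) = 0.999500
Stock lattice S(k, j) with j the centered position index:
  k=0: S(0,+0) = 91.5900
  k=1: S(1,-1) = 59.4009; S(1,+0) = 91.5900; S(1,+1) = 141.2222
  k=2: S(2,-2) = 38.5246; S(2,-1) = 59.4009; S(2,+0) = 91.5900; S(2,+1) = 141.2222; S(2,+2) = 217.7500
Terminal payoffs V(N, j) = max(S_T - K, 0):
  V(2,-2) = 0.000000; V(2,-1) = 0.000000; V(2,+0) = 1.600000; V(2,+1) = 51.232237; V(2,+2) = 127.759975
Backward induction: V(k, j) = exp(-r*dt) * [p_u * V(k+1, j+1) + p_m * V(k+1, j) + p_d * V(k+1, j-1)]
  V(1,-1) = exp(-r*dt) * [p_u*1.600000 + p_m*0.000000 + p_d*0.000000] = 0.209750
  V(1,+0) = exp(-r*dt) * [p_u*51.232237 + p_m*1.600000 + p_d*0.000000] = 7.782375
  V(1,+1) = exp(-r*dt) * [p_u*127.759975 + p_m*51.232237 + p_d*1.600000] = 51.209642
  V(0,+0) = exp(-r*dt) * [p_u*51.209642 + p_m*7.782375 + p_d*0.209750] = 11.941322


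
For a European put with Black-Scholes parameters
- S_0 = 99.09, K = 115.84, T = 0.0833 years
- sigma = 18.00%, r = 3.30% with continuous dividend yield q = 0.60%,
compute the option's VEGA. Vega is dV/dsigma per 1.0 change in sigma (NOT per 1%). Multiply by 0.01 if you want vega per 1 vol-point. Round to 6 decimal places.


d1 = -2.9370456037; d2 = -2.9889967346
phi(d1) = 0.0053425246; exp(-qT) = 0.9995003249; exp(-rT) = 0.9972548748
Vega = S * exp(-qT) * phi(d1) * sqrt(T) = 99.0900 * 0.9995003249 * 0.0053425246 * 0.2886173938 = 0.152715

Answer: Vega = 0.152715


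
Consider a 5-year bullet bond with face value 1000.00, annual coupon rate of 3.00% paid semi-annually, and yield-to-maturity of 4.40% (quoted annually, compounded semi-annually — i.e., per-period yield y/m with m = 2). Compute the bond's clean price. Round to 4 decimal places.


Coupon per period c = face * coupon_rate / m = 15.000000
Periods per year m = 2; per-period yield y/m = 0.022000
Number of cashflows N = 10
Cashflows (t years, CF_t, discount factor 1/(1+y/m)^(m*t), PV):
  t = 0.5000: CF_t = 15.000000, DF = 0.978474, PV = 14.677104
  t = 1.0000: CF_t = 15.000000, DF = 0.957411, PV = 14.361158
  t = 1.5000: CF_t = 15.000000, DF = 0.936801, PV = 14.052014
  t = 2.0000: CF_t = 15.000000, DF = 0.916635, PV = 13.749524
  t = 2.5000: CF_t = 15.000000, DF = 0.896903, PV = 13.453546
  t = 3.0000: CF_t = 15.000000, DF = 0.877596, PV = 13.163940
  t = 3.5000: CF_t = 15.000000, DF = 0.858704, PV = 12.880567
  t = 4.0000: CF_t = 15.000000, DF = 0.840220, PV = 12.603295
  t = 4.5000: CF_t = 15.000000, DF = 0.822133, PV = 12.331991
  t = 5.0000: CF_t = 1015.000000, DF = 0.804435, PV = 816.501683
Price P = sum_t PV_t = 937.774822

Answer: Price = 937.7748


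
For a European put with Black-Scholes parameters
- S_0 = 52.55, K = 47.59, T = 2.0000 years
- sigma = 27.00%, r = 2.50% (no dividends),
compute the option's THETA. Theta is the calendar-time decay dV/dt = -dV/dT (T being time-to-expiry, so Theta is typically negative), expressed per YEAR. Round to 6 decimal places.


d1 = 0.5815100614; d2 = 0.1996723996
phi(d1) = 0.3368843748; exp(-qT) = 1.0000000000; exp(-rT) = 0.9512294245
Theta = -S*exp(-qT)*phi(d1)*sigma/(2*sqrt(T)) + r*K*exp(-rT)*N(-d2) - q*S*exp(-qT)*N(-d1)
N(-d1) = 0.2804483696; N(-d2) = 0.4208684005; sqrt(T) = 1.4142135624
Term 1 = -52.5500 * 1.0000000000 * 0.3368843748 * 0.2700 / (2 * 1.4142135624) = -1.6899441778
Term 2 = 0.0250 * 47.5900 * 0.9512294245 * 0.4208684005 = 0.4763073780
Term 3 = 0 (no dividend yield, q = 0)
Theta = -1.6899441778 + (0.4763073780) + (0.0000000000) = -1.213637

Answer: Theta = -1.213637


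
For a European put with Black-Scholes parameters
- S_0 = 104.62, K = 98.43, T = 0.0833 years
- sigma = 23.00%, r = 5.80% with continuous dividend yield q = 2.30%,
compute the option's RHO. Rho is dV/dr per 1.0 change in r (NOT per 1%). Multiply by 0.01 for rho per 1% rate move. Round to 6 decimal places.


Answer: Rho = -1.438702

Derivation:
d1 = 0.9958706687; d2 = 0.9294886682
phi(d1) = 0.2429698961; exp(-qT) = 0.9980859342; exp(-rT) = 0.9951802524
N(-d2) = 0.1763179476
Rho = -K*T*exp(-rT)*N(-d2) = -98.4300 * 0.0833 * 0.9951802524 * 0.1763179476 = -1.438702


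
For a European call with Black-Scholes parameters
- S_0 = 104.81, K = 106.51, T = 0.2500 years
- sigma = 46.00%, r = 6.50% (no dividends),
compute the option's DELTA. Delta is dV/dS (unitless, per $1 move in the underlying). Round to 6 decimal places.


Answer: Delta = 0.546054

Derivation:
d1 = 0.1156969988; d2 = -0.1143030012
phi(d1) = 0.3962811159; exp(-qT) = 1.0000000000; exp(-rT) = 0.9838813190
N(d1) = 0.5460536576
Delta = exp(-qT) * N(d1) = 1.0000000000 * 0.5460536576 = 0.546054


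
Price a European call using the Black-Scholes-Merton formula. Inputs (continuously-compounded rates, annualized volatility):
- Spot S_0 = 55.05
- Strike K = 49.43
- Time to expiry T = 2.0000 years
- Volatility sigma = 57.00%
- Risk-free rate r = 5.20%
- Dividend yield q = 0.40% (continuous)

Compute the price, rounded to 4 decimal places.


Answer: Price = 21.0195

Derivation:
d1 = (ln(S/K) + (r - q + 0.5*sigma^2) * T) / (sigma * sqrt(T)) = 0.65572907
d2 = d1 - sigma * sqrt(T) = -0.15037266
exp(-rT) = 0.90122530; exp(-qT) = 0.99203191
C = S_0 * exp(-qT) * N(d1) - K * exp(-rT) * N(d2)
N(d1) = 0.74400077; N(d2) = 0.44023530
C = 55.0500 * 0.99203191 * 0.74400077 - 49.4300 * 0.90122530 * 0.44023530 = 21.0195


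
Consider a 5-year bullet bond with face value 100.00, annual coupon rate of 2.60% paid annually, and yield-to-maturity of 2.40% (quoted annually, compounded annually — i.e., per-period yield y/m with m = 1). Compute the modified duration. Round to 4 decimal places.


Coupon per period c = face * coupon_rate / m = 2.600000
Periods per year m = 1; per-period yield y/m = 0.024000
Number of cashflows N = 5
Cashflows (t years, CF_t, discount factor 1/(1+y/m)^(m*t), PV):
  t = 1.0000: CF_t = 2.600000, DF = 0.976562, PV = 2.539062
  t = 2.0000: CF_t = 2.600000, DF = 0.953674, PV = 2.479553
  t = 3.0000: CF_t = 2.600000, DF = 0.931323, PV = 2.421439
  t = 4.0000: CF_t = 2.600000, DF = 0.909495, PV = 2.364686
  t = 5.0000: CF_t = 102.600000, DF = 0.888178, PV = 91.127106
Price P = sum_t PV_t = 100.931847
First compute Macaulay numerator sum_t t * PV_t:
  t * PV_t at t = 1.0000: 2.539062
  t * PV_t at t = 2.0000: 4.959106
  t * PV_t at t = 3.0000: 7.264316
  t * PV_t at t = 4.0000: 9.458745
  t * PV_t at t = 5.0000: 455.635529
Macaulay duration D = 479.856759 / 100.931847 = 4.754265
Modified duration = D / (1 + y/m) = 4.754265 / (1 + 0.024000) = 4.642837

Answer: Modified duration = 4.6428


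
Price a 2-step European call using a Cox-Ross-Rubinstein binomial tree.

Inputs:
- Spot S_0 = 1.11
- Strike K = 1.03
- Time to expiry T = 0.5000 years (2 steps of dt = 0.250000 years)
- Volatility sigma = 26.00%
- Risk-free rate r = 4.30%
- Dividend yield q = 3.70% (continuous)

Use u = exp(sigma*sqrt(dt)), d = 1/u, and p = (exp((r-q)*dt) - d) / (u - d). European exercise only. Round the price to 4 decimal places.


Answer: Price = V(0,0) = 0.1288

Derivation:
dt = T/N = 0.250000
u = exp(sigma*sqrt(dt)) = 1.138828; d = 1/u = 0.878095
p = (exp((r-q)*dt) - d) / (u - d) = 0.473303
Discount per step: exp(-r*dt) = 0.989308
Stock lattice S(k, i) with i counting down-moves:
  k=0: S(0,0) = 1.1100
  k=1: S(1,0) = 1.2641; S(1,1) = 0.9747
  k=2: S(2,0) = 1.4396; S(2,1) = 1.1100; S(2,2) = 0.8559
Terminal payoffs V(N, i) = max(S_T - K, 0):
  V(2,0) = 0.409592; V(2,1) = 0.080000; V(2,2) = 0.000000
Backward induction: V(k, i) = exp(-r*dt) * [p * V(k+1, i) + (1-p) * V(k+1, i+1)].
  V(1,0) = exp(-r*dt) * [p*0.409592 + (1-p)*0.080000] = 0.233474
  V(1,1) = exp(-r*dt) * [p*0.080000 + (1-p)*0.000000] = 0.037459
  V(0,0) = exp(-r*dt) * [p*0.233474 + (1-p)*0.037459] = 0.128841


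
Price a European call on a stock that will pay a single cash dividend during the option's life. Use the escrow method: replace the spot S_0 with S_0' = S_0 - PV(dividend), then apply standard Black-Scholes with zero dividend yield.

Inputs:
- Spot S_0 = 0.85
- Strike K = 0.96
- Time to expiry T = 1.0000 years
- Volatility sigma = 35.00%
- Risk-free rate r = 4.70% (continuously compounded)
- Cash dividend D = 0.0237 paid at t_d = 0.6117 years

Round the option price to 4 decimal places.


PV(D) = D * exp(-r * t_d) = 0.0237 * 0.97165945 = 0.02302833
S_0' = S_0 - PV(D) = 0.8500 - 0.02302833 = 0.82697167
d1 = (ln(S_0'/K) + (r + sigma^2/2)*T) / (sigma*sqrt(T)) = -0.11689384
d2 = d1 - sigma*sqrt(T) = -0.46689384
exp(-rT) = 0.95408740
N(d1) = 0.45347209; N(d2) = 0.32028792
C = S_0' * N(d1) - K * exp(-rT) * N(d2) = 0.82697167 * 0.45347209 - 0.9600 * 0.95408740 * 0.32028792 = 0.0816

Answer: Price = 0.0816


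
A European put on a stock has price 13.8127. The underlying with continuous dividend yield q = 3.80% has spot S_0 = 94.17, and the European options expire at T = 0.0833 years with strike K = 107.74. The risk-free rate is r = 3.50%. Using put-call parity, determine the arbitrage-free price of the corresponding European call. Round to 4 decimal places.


Put-call parity: C - P = S_0 * exp(-qT) - K * exp(-rT).
S_0 * exp(-qT) = 94.1700 * 0.99683960 = 93.87238556
K * exp(-rT) = 107.7400 * 0.99708875 = 107.42634149
C = P + S*exp(-qT) - K*exp(-rT)
C = 13.8127 + 93.87238556 - 107.42634149 = 0.2587

Answer: Call price = 0.2587


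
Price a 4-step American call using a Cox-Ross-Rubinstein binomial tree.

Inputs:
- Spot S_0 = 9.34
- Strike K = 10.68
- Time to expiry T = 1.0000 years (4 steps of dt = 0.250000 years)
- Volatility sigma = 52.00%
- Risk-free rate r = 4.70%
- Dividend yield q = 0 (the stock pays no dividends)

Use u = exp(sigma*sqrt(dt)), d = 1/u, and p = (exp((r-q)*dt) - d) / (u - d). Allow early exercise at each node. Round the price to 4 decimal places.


Answer: Price = V(0,0) = 1.6589

Derivation:
dt = T/N = 0.250000
u = exp(sigma*sqrt(dt)) = 1.296930; d = 1/u = 0.771052
p = (exp((r-q)*dt) - d) / (u - d) = 0.457839
Discount per step: exp(-r*dt) = 0.988319
Stock lattice S(k, i) with i counting down-moves:
  k=0: S(0,0) = 9.3400
  k=1: S(1,0) = 12.1133; S(1,1) = 7.2016
  k=2: S(2,0) = 15.7101; S(2,1) = 9.3400; S(2,2) = 5.5528
  k=3: S(3,0) = 20.3750; S(3,1) = 12.1133; S(3,2) = 7.2016; S(3,3) = 4.2815
  k=4: S(4,0) = 26.4249; S(4,1) = 15.7101; S(4,2) = 9.3400; S(4,3) = 5.5528; S(4,4) = 3.3013
Terminal payoffs V(N, i) = max(S_T - K, 0):
  V(4,0) = 15.744887; V(4,1) = 5.030138; V(4,2) = 0.000000; V(4,3) = 0.000000; V(4,4) = 0.000000
Backward induction: V(k, i) = exp(-r*dt) * [p * V(k+1, i) + (1-p) * V(k+1, i+1)]; then take max(V_cont, immediate exercise) for American.
  V(3,0) = exp(-r*dt) * [p*15.744887 + (1-p)*5.030138] = 9.819707; exercise = 9.694951; V(3,0) = max -> 9.819707
  V(3,1) = exp(-r*dt) * [p*5.030138 + (1-p)*0.000000] = 2.276092; exercise = 1.433327; V(3,1) = max -> 2.276092
  V(3,2) = exp(-r*dt) * [p*0.000000 + (1-p)*0.000000] = 0.000000; exercise = 0.000000; V(3,2) = max -> 0.000000
  V(3,3) = exp(-r*dt) * [p*0.000000 + (1-p)*0.000000] = 0.000000; exercise = 0.000000; V(3,3) = max -> 0.000000
  V(2,0) = exp(-r*dt) * [p*9.819707 + (1-p)*2.276092] = 5.662922; exercise = 5.030138; V(2,0) = max -> 5.662922
  V(2,1) = exp(-r*dt) * [p*2.276092 + (1-p)*0.000000] = 1.029911; exercise = 0.000000; V(2,1) = max -> 1.029911
  V(2,2) = exp(-r*dt) * [p*0.000000 + (1-p)*0.000000] = 0.000000; exercise = 0.000000; V(2,2) = max -> 0.000000
  V(1,0) = exp(-r*dt) * [p*5.662922 + (1-p)*1.029911] = 3.114276; exercise = 1.433327; V(1,0) = max -> 3.114276
  V(1,1) = exp(-r*dt) * [p*1.029911 + (1-p)*0.000000] = 0.466025; exercise = 0.000000; V(1,1) = max -> 0.466025
  V(0,0) = exp(-r*dt) * [p*3.114276 + (1-p)*0.466025] = 1.658891; exercise = 0.000000; V(0,0) = max -> 1.658891


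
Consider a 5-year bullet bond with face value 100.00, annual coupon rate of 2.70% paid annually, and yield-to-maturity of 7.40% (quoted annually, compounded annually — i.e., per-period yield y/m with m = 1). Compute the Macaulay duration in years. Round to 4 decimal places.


Coupon per period c = face * coupon_rate / m = 2.700000
Periods per year m = 1; per-period yield y/m = 0.074000
Number of cashflows N = 5
Cashflows (t years, CF_t, discount factor 1/(1+y/m)^(m*t), PV):
  t = 1.0000: CF_t = 2.700000, DF = 0.931099, PV = 2.513966
  t = 2.0000: CF_t = 2.700000, DF = 0.866945, PV = 2.340751
  t = 3.0000: CF_t = 2.700000, DF = 0.807211, PV = 2.179470
  t = 4.0000: CF_t = 2.700000, DF = 0.751593, PV = 2.029302
  t = 5.0000: CF_t = 102.700000, DF = 0.699808, PV = 71.870230
Price P = sum_t PV_t = 80.933720
Macaulay numerator sum_t t * PV_t:
  t * PV_t at t = 1.0000: 2.513966
  t * PV_t at t = 2.0000: 4.681502
  t * PV_t at t = 3.0000: 6.538410
  t * PV_t at t = 4.0000: 8.117207
  t * PV_t at t = 5.0000: 359.351152
Macaulay duration D = (sum_t t * PV_t) / P = 381.202238 / 80.933720 = 4.710055

Answer: Macaulay duration = 4.7101 years


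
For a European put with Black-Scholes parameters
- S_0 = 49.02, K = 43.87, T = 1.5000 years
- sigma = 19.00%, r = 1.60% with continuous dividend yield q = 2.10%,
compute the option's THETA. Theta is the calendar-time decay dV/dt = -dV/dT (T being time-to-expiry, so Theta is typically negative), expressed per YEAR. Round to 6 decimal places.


Answer: Theta = -1.287974

Derivation:
d1 = 0.5611164886; d2 = 0.3284149631
phi(d1) = 0.3408324095; exp(-qT) = 0.9689909565; exp(-rT) = 0.9762857098
Theta = -S*exp(-qT)*phi(d1)*sigma/(2*sqrt(T)) + r*K*exp(-rT)*N(-d2) - q*S*exp(-qT)*N(-d1)
N(-d1) = 0.2873590642; N(-d2) = 0.3712989655; sqrt(T) = 1.2247448714
Term 1 = -49.0200 * 0.9689909565 * 0.3408324095 * 0.1900 / (2 * 1.2247448714) = -1.2557751690
Term 2 = 0.0160 * 43.8700 * 0.9762857098 * 0.3712989655 = 0.2544417001
Term 3 = -0.0210 * 49.0200 * 0.9689909565 * 0.2873590642 = -0.2866402845
Theta = -1.2557751690 + (0.2544417001) + (-0.2866402845) = -1.287974


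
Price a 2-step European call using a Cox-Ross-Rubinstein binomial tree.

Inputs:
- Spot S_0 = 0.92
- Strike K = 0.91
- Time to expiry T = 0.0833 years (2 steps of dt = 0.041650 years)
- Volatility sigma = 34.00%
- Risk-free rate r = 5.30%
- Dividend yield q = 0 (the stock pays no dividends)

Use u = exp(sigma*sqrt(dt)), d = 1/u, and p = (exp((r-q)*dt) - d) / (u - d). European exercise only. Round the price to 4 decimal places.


dt = T/N = 0.041650
u = exp(sigma*sqrt(dt)) = 1.071852; d = 1/u = 0.932964
p = (exp((r-q)*dt) - d) / (u - d) = 0.498571
Discount per step: exp(-r*dt) = 0.997795
Stock lattice S(k, i) with i counting down-moves:
  k=0: S(0,0) = 0.9200
  k=1: S(1,0) = 0.9861; S(1,1) = 0.8583
  k=2: S(2,0) = 1.0570; S(2,1) = 0.9200; S(2,2) = 0.8008
Terminal payoffs V(N, i) = max(S_T - K, 0):
  V(2,0) = 0.146958; V(2,1) = 0.010000; V(2,2) = 0.000000
Backward induction: V(k, i) = exp(-r*dt) * [p * V(k+1, i) + (1-p) * V(k+1, i+1)].
  V(1,0) = exp(-r*dt) * [p*0.146958 + (1-p)*0.010000] = 0.078111
  V(1,1) = exp(-r*dt) * [p*0.010000 + (1-p)*0.000000] = 0.004975
  V(0,0) = exp(-r*dt) * [p*0.078111 + (1-p)*0.004975] = 0.041347

Answer: Price = V(0,0) = 0.0413


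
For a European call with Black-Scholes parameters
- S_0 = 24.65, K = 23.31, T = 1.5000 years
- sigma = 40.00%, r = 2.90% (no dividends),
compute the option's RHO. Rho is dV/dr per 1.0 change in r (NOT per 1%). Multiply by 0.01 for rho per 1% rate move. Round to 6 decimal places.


Answer: Rho = 16.176747

Derivation:
d1 = 0.4478370405; d2 = -0.0420609080
phi(d1) = 0.3608772015; exp(-qT) = 1.0000000000; exp(-rT) = 0.9574325541
N(d2) = 0.4832250717
Rho = K*T*exp(-rT)*N(d2) = 23.3100 * 1.5000 * 0.9574325541 * 0.4832250717 = 16.176747


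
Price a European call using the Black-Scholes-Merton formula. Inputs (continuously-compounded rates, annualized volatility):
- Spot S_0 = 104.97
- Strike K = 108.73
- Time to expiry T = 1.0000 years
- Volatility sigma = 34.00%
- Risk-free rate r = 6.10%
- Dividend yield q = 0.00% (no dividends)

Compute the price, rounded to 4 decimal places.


Answer: Price = 15.3664

Derivation:
d1 = (ln(S/K) + (r - q + 0.5*sigma^2) * T) / (sigma * sqrt(T)) = 0.24590250
d2 = d1 - sigma * sqrt(T) = -0.09409750
exp(-rT) = 0.94082324; exp(-qT) = 1.00000000
C = S_0 * exp(-qT) * N(d1) - K * exp(-rT) * N(d2)
N(d1) = 0.59712115; N(d2) = 0.46251585
C = 104.9700 * 1.00000000 * 0.59712115 - 108.7300 * 0.94082324 * 0.46251585 = 15.3664
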